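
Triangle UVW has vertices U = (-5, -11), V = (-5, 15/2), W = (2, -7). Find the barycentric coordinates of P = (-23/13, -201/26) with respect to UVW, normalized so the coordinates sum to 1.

(6/13, 1/13, 6/13)

Signed area of the reference triangle: [UVW] = ½·((-5)·(15/2−(-7)) + (-5)·(-7−(-11)) + 2·(-11−(15/2))) = ½·(-145/2 − 20 − 37) = -259/4.
[PVW] = ½·((-23/13)·(15/2−(-7)) + (-5)·(-7−(-201/26)) + 2·(-201/26−(15/2))) = ½·(-667/26 − 95/26 − 396/13) = -777/26, so the U-coordinate is (-777/26)/(-259/4) = 6/13.
[UPW] = ½·((-5)·(-201/26−(-7)) + (-23/13)·(-7−(-11)) + 2·(-11−(-201/26))) = ½·(95/26 − 92/13 − 85/13) = -259/52, so the V-coordinate is 1/13.
[UVP] = ½·((-5)·(15/2−(-201/26)) + (-5)·(-201/26−(-11)) + (-23/13)·(-11−(15/2))) = ½·(-990/13 − 425/26 + 851/26) = -777/26, so the W-coordinate is 6/13.
Check: 6/13 + 1/13 + 6/13 = 1.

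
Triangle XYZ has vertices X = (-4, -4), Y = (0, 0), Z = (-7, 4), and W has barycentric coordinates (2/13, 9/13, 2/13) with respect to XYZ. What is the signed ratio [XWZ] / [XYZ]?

The signed ratio [XWZ]/[XYZ] equals the barycentric coordinate of W at vertex Y, which is 9/13.

9/13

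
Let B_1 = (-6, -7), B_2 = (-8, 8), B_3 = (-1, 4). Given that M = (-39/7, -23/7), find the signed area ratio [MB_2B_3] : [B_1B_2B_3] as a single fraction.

[B_1B_2B_3] = ½·((-6)·(8−4) + (-8)·(4−(-7)) + (-1)·(-7−8)) = ½·(-24 − 88 + 15) = -97/2.
[MB_2B_3] = ½·((-39/7)·(8−4) + (-8)·(4−(-23/7)) + (-1)·(-23/7−8)) = ½·(-156/7 − 408/7 + 79/7) = -485/14, so the ratio is (-485/14)/(-97/2) = 5/7.

5/7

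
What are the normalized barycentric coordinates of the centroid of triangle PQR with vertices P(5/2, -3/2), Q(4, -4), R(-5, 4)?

(1/3, 1/3, 1/3)

The centroid is the average of the vertices, so each weight is 1/3.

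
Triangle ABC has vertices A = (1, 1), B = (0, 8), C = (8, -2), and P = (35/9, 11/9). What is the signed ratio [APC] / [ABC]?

[ABC] = ½·(1·(8−(-2)) + 0·(-2−1) + 8·(1−8)) = ½·(10 + 0 − 56) = -23.
[APC] = ½·(1·(11/9−(-2)) + (35/9)·(-2−1) + 8·(1−(11/9))) = ½·(29/9 − 35/3 − 16/9) = -46/9, so the ratio is (-46/9)/(-23) = 2/9.

2/9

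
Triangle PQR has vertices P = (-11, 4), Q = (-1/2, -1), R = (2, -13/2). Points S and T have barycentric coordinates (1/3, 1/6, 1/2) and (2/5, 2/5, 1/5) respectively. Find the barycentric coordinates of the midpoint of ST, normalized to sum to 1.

Since both coordinate triples sum to 1, the midpoint's barycentrics are the componentwise average.
(1/3+2/5)/2 = 11/30; similarly 17/60 and 7/20.

(11/30, 17/60, 7/20)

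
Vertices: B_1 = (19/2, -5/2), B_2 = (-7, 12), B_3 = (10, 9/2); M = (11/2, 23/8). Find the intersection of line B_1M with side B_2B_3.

Barycentric coordinates of M with respect to B_1B_2B_3: (1/2, 1/4, 1/4).
On side B_2B_3 the B_1-coordinate is zero; dropping M's B_1-weight 1/2 and renormalizing the remaining 1/4 : 1/4 gives weights 1/2, 1/2 on B_2, B_3.
N = (1/2)·(-7, 12) + (1/2)·(10, 9/2) = (3/2, 33/4).

(3/2, 33/4)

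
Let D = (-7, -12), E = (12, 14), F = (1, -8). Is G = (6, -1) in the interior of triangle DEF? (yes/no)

Barycentric coordinates of G: (-1/4, 3/11, 43/44).
The three coordinates are negative, positive, positive; a point is interior exactly when all three are positive.

no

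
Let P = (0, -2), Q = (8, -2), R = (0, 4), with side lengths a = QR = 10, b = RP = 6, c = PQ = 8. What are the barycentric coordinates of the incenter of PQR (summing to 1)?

(5/12, 1/4, 1/3)

The incenter has barycentric coordinates proportional to the opposite side lengths: (10 : 6 : 8).
Normalizing by 10+6+8 = 24 gives (5/12, 1/4, 1/3).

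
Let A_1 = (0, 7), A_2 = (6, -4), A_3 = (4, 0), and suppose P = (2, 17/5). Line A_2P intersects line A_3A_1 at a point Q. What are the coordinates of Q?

Barycentric coordinates of P with respect to A_1A_2A_3: (3/5, 1/5, 1/5).
On side A_3A_1 the A_2-coordinate is zero; dropping P's A_2-weight 1/5 and renormalizing the remaining 1/5 : 3/5 gives weights 1/4, 3/4 on A_3, A_1.
Q = (1/4)·(4, 0) + (3/4)·(0, 7) = (1, 21/4).

(1, 21/4)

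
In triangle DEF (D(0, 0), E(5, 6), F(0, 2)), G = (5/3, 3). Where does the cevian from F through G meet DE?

(10/3, 4)

Barycentric coordinates of G with respect to DEF: (1/6, 1/3, 1/2).
On side DE the F-coordinate is zero; dropping G's F-weight 1/2 and renormalizing the remaining 1/6 : 1/3 gives weights 1/3, 2/3 on D, E.
H = (1/3)·(0, 0) + (2/3)·(5, 6) = (10/3, 4).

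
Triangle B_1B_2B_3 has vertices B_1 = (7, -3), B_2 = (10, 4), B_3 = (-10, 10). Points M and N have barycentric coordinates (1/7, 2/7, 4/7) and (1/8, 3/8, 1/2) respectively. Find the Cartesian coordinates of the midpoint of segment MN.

Barycentric coordinates of the midpoint are the average: (15/112, 37/112, 15/28).
Converting: (15/112)·B_1 + (37/112)·B_2 + (15/28)·B_3 = (-125/112, 703/112).

(-125/112, 703/112)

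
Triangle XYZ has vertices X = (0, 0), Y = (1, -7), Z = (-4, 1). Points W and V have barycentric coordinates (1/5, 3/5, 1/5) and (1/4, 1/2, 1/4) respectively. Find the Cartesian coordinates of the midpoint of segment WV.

(-7/20, -29/8)

Barycentric coordinates of the midpoint are the average: (9/40, 11/20, 9/40).
Converting: (9/40)·X + (11/20)·Y + (9/40)·Z = (-7/20, -29/8).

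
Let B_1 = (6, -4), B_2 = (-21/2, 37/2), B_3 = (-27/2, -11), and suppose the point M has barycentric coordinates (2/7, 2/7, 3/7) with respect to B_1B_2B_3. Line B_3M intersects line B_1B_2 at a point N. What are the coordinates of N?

(-9/4, 29/4)

Line B_3M meets B_1B_2 where the B_3-coordinate vanishes; zeroing M's B_3-weight and renormalizing leaves B_1, B_2-weights 2/7 : 2/7 → (1/2, 1/2).
So N = (1/2)·B_1 + (1/2)·B_2 = (-9/4, 29/4).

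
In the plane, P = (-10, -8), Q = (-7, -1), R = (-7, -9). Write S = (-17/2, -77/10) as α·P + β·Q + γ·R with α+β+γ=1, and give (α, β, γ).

(1/2, 1/10, 2/5)

Signed area of the reference triangle: [PQR] = ½·((-10)·(-1−(-9)) + (-7)·(-9−(-8)) + (-7)·(-8−(-1))) = ½·(-80 + 7 + 49) = -12.
[SQR] = ½·((-17/2)·(-1−(-9)) + (-7)·(-9−(-77/10)) + (-7)·(-77/10−(-1))) = ½·(-68 + 91/10 + 469/10) = -6, so the P-coordinate is (-6)/(-12) = 1/2.
[PSR] = ½·((-10)·(-77/10−(-9)) + (-17/2)·(-9−(-8)) + (-7)·(-8−(-77/10))) = ½·(-13 + 17/2 + 21/10) = -6/5, so the Q-coordinate is 1/10.
[PQS] = ½·((-10)·(-1−(-77/10)) + (-7)·(-77/10−(-8)) + (-17/2)·(-8−(-1))) = ½·(-67 − 21/10 + 119/2) = -24/5, so the R-coordinate is 2/5.
Check: 1/2 + 1/10 + 2/5 = 1.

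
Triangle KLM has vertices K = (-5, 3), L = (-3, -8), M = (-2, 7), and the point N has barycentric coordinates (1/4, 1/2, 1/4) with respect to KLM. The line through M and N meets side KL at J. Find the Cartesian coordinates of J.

Line MN meets KL where the M-coordinate vanishes; zeroing N's M-weight and renormalizing leaves K, L-weights 1/4 : 1/2 → (1/3, 2/3).
So J = (1/3)·K + (2/3)·L = (-11/3, -13/3).

(-11/3, -13/3)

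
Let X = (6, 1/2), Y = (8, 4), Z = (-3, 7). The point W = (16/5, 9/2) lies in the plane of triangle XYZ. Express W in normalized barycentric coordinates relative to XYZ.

(1/5, 2/5, 2/5)

Signed area of the reference triangle: [XYZ] = ½·(6·(4−7) + 8·(7−(1/2)) + (-3)·(1/2−4)) = ½·(-18 + 52 + 21/2) = 89/4.
[WYZ] = ½·((16/5)·(4−7) + 8·(7−(9/2)) + (-3)·(9/2−4)) = ½·(-48/5 + 20 − 3/2) = 89/20, so the X-coordinate is (89/20)/(89/4) = 1/5.
[XWZ] = ½·(6·(9/2−7) + (16/5)·(7−(1/2)) + (-3)·(1/2−(9/2))) = ½·(-15 + 104/5 + 12) = 89/10, so the Y-coordinate is 2/5.
[XYW] = ½·(6·(4−(9/2)) + 8·(9/2−(1/2)) + (16/5)·(1/2−4)) = ½·(-3 + 32 − 56/5) = 89/10, so the Z-coordinate is 2/5.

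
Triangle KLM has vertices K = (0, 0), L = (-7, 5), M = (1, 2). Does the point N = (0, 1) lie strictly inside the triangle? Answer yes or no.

yes

Barycentric coordinates of N: (11/19, 1/19, 7/19).
The three coordinates are positive, positive, positive; a point is interior exactly when all three are positive.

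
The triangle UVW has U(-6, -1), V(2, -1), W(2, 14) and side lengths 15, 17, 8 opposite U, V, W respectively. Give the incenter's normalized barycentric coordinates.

(3/8, 17/40, 1/5)

The incenter has barycentric coordinates proportional to the opposite side lengths: (15 : 17 : 8).
Normalizing by 15+17+8 = 40 gives (3/8, 17/40, 1/5).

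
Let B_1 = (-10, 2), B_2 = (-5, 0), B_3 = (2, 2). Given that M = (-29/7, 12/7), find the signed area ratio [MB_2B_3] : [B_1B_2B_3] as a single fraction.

[B_1B_2B_3] = ½·((-10)·(0−2) + (-5)·(2−2) + 2·(2−0)) = ½·(20 + 0 + 4) = 12.
[MB_2B_3] = ½·((-29/7)·(0−2) + (-5)·(2−(12/7)) + 2·(12/7−0)) = ½·(58/7 − 10/7 + 24/7) = 36/7, so the ratio is (36/7)/12 = 3/7.

3/7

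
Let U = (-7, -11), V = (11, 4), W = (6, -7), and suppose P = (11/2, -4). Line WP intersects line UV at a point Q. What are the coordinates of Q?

(5, -1)

Barycentric coordinates of P with respect to UVW: (1/6, 1/3, 1/2).
On side UV the W-coordinate is zero; dropping P's W-weight 1/2 and renormalizing the remaining 1/6 : 1/3 gives weights 1/3, 2/3 on U, V.
Q = (1/3)·(-7, -11) + (2/3)·(11, 4) = (5, -1).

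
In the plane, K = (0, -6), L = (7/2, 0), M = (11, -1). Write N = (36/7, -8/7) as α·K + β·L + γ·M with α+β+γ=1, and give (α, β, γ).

Signed area of the reference triangle: [KLM] = ½·(0·(0−(-1)) + (7/2)·(-1−(-6)) + 11·(-6−0)) = ½·(0 + 35/2 − 66) = -97/4.
[NLM] = ½·((36/7)·(0−(-1)) + (7/2)·(-1−(-8/7)) + 11·(-8/7−0)) = ½·(36/7 + 1/2 − 88/7) = -97/28, so the K-coordinate is (-97/28)/(-97/4) = 1/7.
[KNM] = ½·(0·(-8/7−(-1)) + (36/7)·(-1−(-6)) + 11·(-6−(-8/7))) = ½·(0 + 180/7 − 374/7) = -97/7, so the L-coordinate is 4/7.
[KLN] = ½·(0·(0−(-8/7)) + (7/2)·(-8/7−(-6)) + (36/7)·(-6−0)) = ½·(0 + 17 − 216/7) = -97/14, so the M-coordinate is 2/7.

(1/7, 4/7, 2/7)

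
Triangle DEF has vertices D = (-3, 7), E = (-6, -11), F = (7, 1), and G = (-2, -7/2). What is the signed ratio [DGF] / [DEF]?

[DEF] = ½·((-3)·(-11−1) + (-6)·(1−7) + 7·(7−(-11))) = ½·(36 + 36 + 126) = 99.
[DGF] = ½·((-3)·(-7/2−1) + (-2)·(1−7) + 7·(7−(-7/2))) = ½·(27/2 + 12 + 147/2) = 99/2, so the ratio is (99/2)/99 = 1/2.

1/2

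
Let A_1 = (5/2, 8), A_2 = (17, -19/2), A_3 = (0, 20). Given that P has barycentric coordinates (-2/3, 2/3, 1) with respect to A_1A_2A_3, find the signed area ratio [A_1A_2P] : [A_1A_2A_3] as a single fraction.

The signed ratio [A_1A_2P]/[A_1A_2A_3] equals the barycentric coordinate of P at vertex A_3, which is 1.

1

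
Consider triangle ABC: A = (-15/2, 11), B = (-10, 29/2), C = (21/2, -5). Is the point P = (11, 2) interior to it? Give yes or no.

no

Barycentric coordinates of P: (-613/92, 134/23, 169/92).
The three coordinates are negative, positive, positive; a point is interior exactly when all three are positive.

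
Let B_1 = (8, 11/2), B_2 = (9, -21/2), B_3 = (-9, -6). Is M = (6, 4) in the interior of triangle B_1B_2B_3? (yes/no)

yes

Barycentric coordinates of M: (55/63, 5/567, 67/567).
The three coordinates are positive, positive, positive; a point is interior exactly when all three are positive.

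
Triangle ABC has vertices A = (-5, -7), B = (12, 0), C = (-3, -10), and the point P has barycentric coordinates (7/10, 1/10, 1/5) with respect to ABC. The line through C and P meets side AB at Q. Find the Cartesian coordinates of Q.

Line CP meets AB where the C-coordinate vanishes; zeroing P's C-weight and renormalizing leaves A, B-weights 7/10 : 1/10 → (7/8, 1/8).
So Q = (7/8)·A + (1/8)·B = (-23/8, -49/8).

(-23/8, -49/8)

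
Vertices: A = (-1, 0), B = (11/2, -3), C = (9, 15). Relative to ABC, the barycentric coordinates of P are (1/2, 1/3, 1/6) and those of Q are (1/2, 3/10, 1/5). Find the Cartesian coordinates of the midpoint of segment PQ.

(347/120, 9/5)

Barycentric coordinates of the midpoint are the average: (1/2, 19/60, 11/60).
Converting: (1/2)·A + (19/60)·B + (11/60)·C = (347/120, 9/5).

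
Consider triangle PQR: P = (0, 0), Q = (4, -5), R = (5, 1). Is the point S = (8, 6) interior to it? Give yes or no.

no

Barycentric coordinates of S: (-13/29, -22/29, 64/29).
The three coordinates are negative, negative, positive; a point is interior exactly when all three are positive.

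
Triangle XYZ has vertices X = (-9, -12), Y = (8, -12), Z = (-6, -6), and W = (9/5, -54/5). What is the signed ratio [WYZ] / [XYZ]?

[XYZ] = ½·((-9)·(-12−(-6)) + 8·(-6−(-12)) + (-6)·(-12−(-12))) = ½·(54 + 48 + 0) = 51.
[WYZ] = ½·((9/5)·(-12−(-6)) + 8·(-6−(-54/5)) + (-6)·(-54/5−(-12))) = ½·(-54/5 + 192/5 − 36/5) = 51/5, so the ratio is (51/5)/51 = 1/5.

1/5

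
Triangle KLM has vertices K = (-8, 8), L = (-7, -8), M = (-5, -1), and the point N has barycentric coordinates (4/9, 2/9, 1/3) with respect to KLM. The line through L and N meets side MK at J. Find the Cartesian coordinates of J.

(-47/7, 29/7)

Line LN meets MK where the L-coordinate vanishes; zeroing N's L-weight and renormalizing leaves M, K-weights 1/3 : 4/9 → (3/7, 4/7).
So J = (3/7)·M + (4/7)·K = (-47/7, 29/7).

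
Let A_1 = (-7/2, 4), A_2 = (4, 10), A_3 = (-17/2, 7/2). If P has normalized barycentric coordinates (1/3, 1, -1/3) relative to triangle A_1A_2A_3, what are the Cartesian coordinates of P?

(17/3, 61/6)

P = (1/3)·A_1 + 1·A_2 + (-1/3)·A_3.
x-coordinate: (1/3)·(-7/2) + 1·4 + (-1/3)·(-17/2) = 17/3.
y-coordinate: (1/3)·4 + 1·10 + (-1/3)·(7/2) = 61/6.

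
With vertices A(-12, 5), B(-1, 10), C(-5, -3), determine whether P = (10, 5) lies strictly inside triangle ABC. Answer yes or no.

Barycentric coordinates of P: (-163/123, 176/123, 110/123).
The three coordinates are negative, positive, positive; a point is interior exactly when all three are positive.

no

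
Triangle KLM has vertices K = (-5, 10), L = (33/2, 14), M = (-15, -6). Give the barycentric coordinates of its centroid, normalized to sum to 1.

The centroid is the average of the vertices, so each weight is 1/3.

(1/3, 1/3, 1/3)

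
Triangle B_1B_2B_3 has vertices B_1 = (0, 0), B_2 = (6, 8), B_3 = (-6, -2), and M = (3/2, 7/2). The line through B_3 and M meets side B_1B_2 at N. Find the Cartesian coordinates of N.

(4, 16/3)

Barycentric coordinates of M with respect to B_1B_2B_3: (1/4, 1/2, 1/4).
On side B_1B_2 the B_3-coordinate is zero; dropping M's B_3-weight 1/4 and renormalizing the remaining 1/4 : 1/2 gives weights 1/3, 2/3 on B_1, B_2.
N = (1/3)·(0, 0) + (2/3)·(6, 8) = (4, 16/3).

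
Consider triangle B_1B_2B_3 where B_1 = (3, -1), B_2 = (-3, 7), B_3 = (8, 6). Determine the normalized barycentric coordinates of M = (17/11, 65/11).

Signed area of the reference triangle: [B_1B_2B_3] = ½·(3·(7−6) + (-3)·(6−(-1)) + 8·(-1−7)) = ½·(3 − 21 − 64) = -41.
[MB_2B_3] = ½·((17/11)·(7−6) + (-3)·(6−(65/11)) + 8·(65/11−7)) = ½·(17/11 − 3/11 − 96/11) = -41/11, so the B_1-coordinate is (-41/11)/(-41) = 1/11.
[B_1MB_3] = ½·(3·(65/11−6) + (17/11)·(6−(-1)) + 8·(-1−(65/11))) = ½·(-3/11 + 119/11 − 608/11) = -246/11, so the B_2-coordinate is 6/11.
[B_1B_2M] = ½·(3·(7−(65/11)) + (-3)·(65/11−(-1)) + (17/11)·(-1−7)) = ½·(36/11 − 228/11 − 136/11) = -164/11, so the B_3-coordinate is 4/11.

(1/11, 6/11, 4/11)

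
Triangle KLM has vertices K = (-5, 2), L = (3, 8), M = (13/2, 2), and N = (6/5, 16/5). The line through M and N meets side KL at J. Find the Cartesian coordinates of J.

Barycentric coordinates of N with respect to KLM: (2/5, 1/5, 2/5).
On side KL the M-coordinate is zero; dropping N's M-weight 2/5 and renormalizing the remaining 2/5 : 1/5 gives weights 2/3, 1/3 on K, L.
J = (2/3)·(-5, 2) + (1/3)·(3, 8) = (-7/3, 4).

(-7/3, 4)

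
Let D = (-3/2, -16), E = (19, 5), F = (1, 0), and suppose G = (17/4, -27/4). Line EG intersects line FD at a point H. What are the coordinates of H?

Barycentric coordinates of G with respect to DEF: (1/2, 1/4, 1/4).
On side FD the E-coordinate is zero; dropping G's E-weight 1/4 and renormalizing the remaining 1/4 : 1/2 gives weights 1/3, 2/3 on F, D.
H = (1/3)·(1, 0) + (2/3)·(-3/2, -16) = (-2/3, -32/3).

(-2/3, -32/3)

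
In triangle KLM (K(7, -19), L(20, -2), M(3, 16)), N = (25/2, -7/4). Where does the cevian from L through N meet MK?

(5, -3/2)

Barycentric coordinates of N with respect to KLM: (1/4, 1/2, 1/4).
On side MK the L-coordinate is zero; dropping N's L-weight 1/2 and renormalizing the remaining 1/4 : 1/4 gives weights 1/2, 1/2 on M, K.
J = (1/2)·(3, 16) + (1/2)·(7, -19) = (5, -3/2).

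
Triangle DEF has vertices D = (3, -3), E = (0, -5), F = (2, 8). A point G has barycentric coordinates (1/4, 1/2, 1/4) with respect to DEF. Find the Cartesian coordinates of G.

(5/4, -5/4)

G = (1/4)·D + (1/2)·E + (1/4)·F.
x-coordinate: (1/4)·3 + (1/2)·0 + (1/4)·2 = 5/4.
y-coordinate: (1/4)·(-3) + (1/2)·(-5) + (1/4)·8 = -5/4.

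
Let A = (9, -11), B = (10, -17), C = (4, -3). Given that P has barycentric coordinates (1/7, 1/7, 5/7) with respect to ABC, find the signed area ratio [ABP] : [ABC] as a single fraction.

The signed ratio [ABP]/[ABC] equals the barycentric coordinate of P at vertex C, which is 5/7.

5/7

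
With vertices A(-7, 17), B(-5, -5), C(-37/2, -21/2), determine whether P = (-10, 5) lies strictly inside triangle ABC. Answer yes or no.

Barycentric coordinates of P: (325/616, 111/616, 45/154).
The three coordinates are positive, positive, positive; a point is interior exactly when all three are positive.

yes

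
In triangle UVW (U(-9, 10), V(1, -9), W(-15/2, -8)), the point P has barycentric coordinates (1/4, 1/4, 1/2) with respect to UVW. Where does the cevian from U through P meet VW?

Line UP meets VW where the U-coordinate vanishes; zeroing P's U-weight and renormalizing leaves V, W-weights 1/4 : 1/2 → (1/3, 2/3).
So Q = (1/3)·V + (2/3)·W = (-14/3, -25/3).

(-14/3, -25/3)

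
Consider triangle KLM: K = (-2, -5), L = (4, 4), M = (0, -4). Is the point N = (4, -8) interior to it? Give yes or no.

no

Barycentric coordinates of N: (-4, -1, 6).
The three coordinates are negative, negative, positive; a point is interior exactly when all three are positive.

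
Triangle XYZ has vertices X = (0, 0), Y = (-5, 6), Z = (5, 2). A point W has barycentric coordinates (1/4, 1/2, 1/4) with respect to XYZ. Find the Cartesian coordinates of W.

(-5/4, 7/2)

W = (1/4)·X + (1/2)·Y + (1/4)·Z.
x-coordinate: (1/4)·0 + (1/2)·(-5) + (1/4)·5 = -5/4.
y-coordinate: (1/4)·0 + (1/2)·6 + (1/4)·2 = 7/2.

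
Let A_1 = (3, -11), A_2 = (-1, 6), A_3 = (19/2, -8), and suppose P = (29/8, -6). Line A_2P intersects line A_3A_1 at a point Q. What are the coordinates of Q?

(31/6, -10)

Barycentric coordinates of P with respect to A_1A_2A_3: (1/2, 1/4, 1/4).
On side A_3A_1 the A_2-coordinate is zero; dropping P's A_2-weight 1/4 and renormalizing the remaining 1/4 : 1/2 gives weights 1/3, 2/3 on A_3, A_1.
Q = (1/3)·(19/2, -8) + (2/3)·(3, -11) = (31/6, -10).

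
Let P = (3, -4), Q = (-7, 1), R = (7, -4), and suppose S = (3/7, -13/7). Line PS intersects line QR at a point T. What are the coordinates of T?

Barycentric coordinates of S with respect to PQR: (1/7, 3/7, 3/7).
On side QR the P-coordinate is zero; dropping S's P-weight 1/7 and renormalizing the remaining 3/7 : 3/7 gives weights 1/2, 1/2 on Q, R.
T = (1/2)·(-7, 1) + (1/2)·(7, -4) = (0, -3/2).

(0, -3/2)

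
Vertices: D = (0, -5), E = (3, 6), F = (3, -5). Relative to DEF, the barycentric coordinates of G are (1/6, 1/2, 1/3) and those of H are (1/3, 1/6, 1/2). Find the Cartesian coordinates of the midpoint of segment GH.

(9/4, -4/3)

Barycentric coordinates of the midpoint are the average: (1/4, 1/3, 5/12).
Converting: (1/4)·D + (1/3)·E + (5/12)·F = (9/4, -4/3).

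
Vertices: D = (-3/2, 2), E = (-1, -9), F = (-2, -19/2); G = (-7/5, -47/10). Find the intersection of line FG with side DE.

Barycentric coordinates of G with respect to DEF: (2/5, 2/5, 1/5).
On side DE the F-coordinate is zero; dropping G's F-weight 1/5 and renormalizing the remaining 2/5 : 2/5 gives weights 1/2, 1/2 on D, E.
H = (1/2)·(-3/2, 2) + (1/2)·(-1, -9) = (-5/4, -7/2).

(-5/4, -7/2)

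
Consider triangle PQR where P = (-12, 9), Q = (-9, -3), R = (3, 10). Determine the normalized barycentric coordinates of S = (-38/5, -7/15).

(1/15, 4/5, 2/15)

Signed area of the reference triangle: [PQR] = ½·((-12)·(-3−10) + (-9)·(10−9) + 3·(9−(-3))) = ½·(156 − 9 + 36) = 183/2.
[SQR] = ½·((-38/5)·(-3−10) + (-9)·(10−(-7/15)) + 3·(-7/15−(-3))) = ½·(494/5 − 471/5 + 38/5) = 61/10, so the P-coordinate is (61/10)/(183/2) = 1/15.
[PSR] = ½·((-12)·(-7/15−10) + (-38/5)·(10−9) + 3·(9−(-7/15))) = ½·(628/5 − 38/5 + 142/5) = 366/5, so the Q-coordinate is 4/5.
[PQS] = ½·((-12)·(-3−(-7/15)) + (-9)·(-7/15−9) + (-38/5)·(9−(-3))) = ½·(152/5 + 426/5 − 456/5) = 61/5, so the R-coordinate is 2/15.
Check: 1/15 + 4/5 + 2/15 = 1.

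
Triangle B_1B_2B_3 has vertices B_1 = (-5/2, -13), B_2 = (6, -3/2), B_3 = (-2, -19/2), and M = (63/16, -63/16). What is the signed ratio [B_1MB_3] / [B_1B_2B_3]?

[B_1B_2B_3] = ½·((-5/2)·(-3/2−(-19/2)) + 6·(-19/2−(-13)) + (-2)·(-13−(-3/2))) = ½·(-20 + 21 + 23) = 12.
[B_1MB_3] = ½·((-5/2)·(-63/16−(-19/2)) + (63/16)·(-19/2−(-13)) + (-2)·(-13−(-63/16))) = ½·(-445/32 + 441/32 + 145/8) = 9, so the ratio is 9/12 = 3/4.

3/4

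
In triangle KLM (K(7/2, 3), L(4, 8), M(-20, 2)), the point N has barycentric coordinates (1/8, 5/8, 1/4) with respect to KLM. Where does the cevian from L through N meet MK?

Line LN meets MK where the L-coordinate vanishes; zeroing N's L-weight and renormalizing leaves M, K-weights 1/4 : 1/8 → (2/3, 1/3).
So J = (2/3)·M + (1/3)·K = (-73/6, 7/3).

(-73/6, 7/3)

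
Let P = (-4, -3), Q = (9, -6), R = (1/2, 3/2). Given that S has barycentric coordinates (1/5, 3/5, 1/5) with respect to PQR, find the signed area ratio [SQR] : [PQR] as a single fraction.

1/5

The signed ratio [SQR]/[PQR] equals the barycentric coordinate of S at vertex P, which is 1/5.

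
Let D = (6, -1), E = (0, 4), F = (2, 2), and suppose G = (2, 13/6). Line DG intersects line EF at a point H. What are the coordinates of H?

Barycentric coordinates of G with respect to DEF: (1/6, 1/3, 1/2).
On side EF the D-coordinate is zero; dropping G's D-weight 1/6 and renormalizing the remaining 1/3 : 1/2 gives weights 2/5, 3/5 on E, F.
H = (2/5)·(0, 4) + (3/5)·(2, 2) = (6/5, 14/5).

(6/5, 14/5)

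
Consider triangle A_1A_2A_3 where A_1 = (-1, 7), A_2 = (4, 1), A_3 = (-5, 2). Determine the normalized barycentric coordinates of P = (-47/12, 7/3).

(1/12, 1/12, 5/6)

Signed area of the reference triangle: [A_1A_2A_3] = ½·((-1)·(1−2) + 4·(2−7) + (-5)·(7−1)) = ½·(1 − 20 − 30) = -49/2.
[PA_2A_3] = ½·((-47/12)·(1−2) + 4·(2−(7/3)) + (-5)·(7/3−1)) = ½·(47/12 − 4/3 − 20/3) = -49/24, so the A_1-coordinate is (-49/24)/(-49/2) = 1/12.
[A_1PA_3] = ½·((-1)·(7/3−2) + (-47/12)·(2−7) + (-5)·(7−(7/3))) = ½·(-1/3 + 235/12 − 70/3) = -49/24, so the A_2-coordinate is 1/12.
[A_1A_2P] = ½·((-1)·(1−(7/3)) + 4·(7/3−7) + (-47/12)·(7−1)) = ½·(4/3 − 56/3 − 47/2) = -245/12, so the A_3-coordinate is 5/6.
Check: 1/12 + 1/12 + 5/6 = 1.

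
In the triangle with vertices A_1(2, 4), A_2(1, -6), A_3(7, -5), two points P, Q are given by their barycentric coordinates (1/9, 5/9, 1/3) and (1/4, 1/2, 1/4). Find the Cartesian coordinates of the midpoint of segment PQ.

(211/72, -281/72)

Barycentric coordinates of the midpoint are the average: (13/72, 19/36, 7/24).
Converting: (13/72)·A_1 + (19/36)·A_2 + (7/24)·A_3 = (211/72, -281/72).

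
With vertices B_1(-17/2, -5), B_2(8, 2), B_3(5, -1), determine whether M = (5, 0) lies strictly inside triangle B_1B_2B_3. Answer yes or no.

yes

Barycentric coordinates of M: (2/19, 9/19, 8/19).
The three coordinates are positive, positive, positive; a point is interior exactly when all three are positive.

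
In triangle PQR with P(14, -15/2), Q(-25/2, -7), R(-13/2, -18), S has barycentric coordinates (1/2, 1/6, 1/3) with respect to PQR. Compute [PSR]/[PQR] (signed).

The signed ratio [PSR]/[PQR] equals the barycentric coordinate of S at vertex Q, which is 1/6.

1/6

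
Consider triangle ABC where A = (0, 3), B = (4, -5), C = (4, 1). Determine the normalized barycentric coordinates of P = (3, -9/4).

(1/4, 5/8, 1/8)

Signed area of the reference triangle: [ABC] = ½·(0·(-5−1) + 4·(1−3) + 4·(3−(-5))) = ½·(0 − 8 + 32) = 12.
[PBC] = ½·(3·(-5−1) + 4·(1−(-9/4)) + 4·(-9/4−(-5))) = ½·(-18 + 13 + 11) = 3, so the A-coordinate is 3/12 = 1/4.
[APC] = ½·(0·(-9/4−1) + 3·(1−3) + 4·(3−(-9/4))) = ½·(0 − 6 + 21) = 15/2, so the B-coordinate is 5/8.
[ABP] = ½·(0·(-5−(-9/4)) + 4·(-9/4−3) + 3·(3−(-5))) = ½·(0 − 21 + 24) = 3/2, so the C-coordinate is 1/8.
Check: 1/4 + 5/8 + 1/8 = 1.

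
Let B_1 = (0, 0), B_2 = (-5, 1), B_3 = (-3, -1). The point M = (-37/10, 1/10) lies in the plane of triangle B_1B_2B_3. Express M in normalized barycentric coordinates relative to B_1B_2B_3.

(1/10, 1/2, 2/5)

Signed area of the reference triangle: [B_1B_2B_3] = ½·(0·(1−(-1)) + (-5)·(-1−0) + (-3)·(0−1)) = ½·(0 + 5 + 3) = 4.
[MB_2B_3] = ½·((-37/10)·(1−(-1)) + (-5)·(-1−(1/10)) + (-3)·(1/10−1)) = ½·(-37/5 + 11/2 + 27/10) = 2/5, so the B_1-coordinate is (2/5)/4 = 1/10.
[B_1MB_3] = ½·(0·(1/10−(-1)) + (-37/10)·(-1−0) + (-3)·(0−(1/10))) = ½·(0 + 37/10 + 3/10) = 2, so the B_2-coordinate is 1/2.
[B_1B_2M] = ½·(0·(1−(1/10)) + (-5)·(1/10−0) + (-37/10)·(0−1)) = ½·(0 − 1/2 + 37/10) = 8/5, so the B_3-coordinate is 2/5.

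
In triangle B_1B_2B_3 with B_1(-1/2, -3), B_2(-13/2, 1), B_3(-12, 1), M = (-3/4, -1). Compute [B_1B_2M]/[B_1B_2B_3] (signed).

-1/2

[B_1B_2B_3] = ½·((-1/2)·(1−1) + (-13/2)·(1−(-3)) + (-12)·(-3−1)) = ½·(0 − 26 + 48) = 11.
[B_1B_2M] = ½·((-1/2)·(1−(-1)) + (-13/2)·(-1−(-3)) + (-3/4)·(-3−1)) = ½·(-1 − 13 + 3) = -11/2, so the ratio is (-11/2)/11 = -1/2.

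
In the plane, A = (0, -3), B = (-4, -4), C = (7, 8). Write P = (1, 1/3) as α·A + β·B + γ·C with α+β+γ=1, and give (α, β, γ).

(1/3, 1/3, 1/3)

Signed area of the reference triangle: [ABC] = ½·(0·(-4−8) + (-4)·(8−(-3)) + 7·(-3−(-4))) = ½·(0 − 44 + 7) = -37/2.
[PBC] = ½·(1·(-4−8) + (-4)·(8−(1/3)) + 7·(1/3−(-4))) = ½·(-12 − 92/3 + 91/3) = -37/6, so the A-coordinate is (-37/6)/(-37/2) = 1/3.
[APC] = ½·(0·(1/3−8) + 1·(8−(-3)) + 7·(-3−(1/3))) = ½·(0 + 11 − 70/3) = -37/6, so the B-coordinate is 1/3.
[ABP] = ½·(0·(-4−(1/3)) + (-4)·(1/3−(-3)) + 1·(-3−(-4))) = ½·(0 − 40/3 + 1) = -37/6, so the C-coordinate is 1/3.
Check: 1/3 + 1/3 + 1/3 = 1.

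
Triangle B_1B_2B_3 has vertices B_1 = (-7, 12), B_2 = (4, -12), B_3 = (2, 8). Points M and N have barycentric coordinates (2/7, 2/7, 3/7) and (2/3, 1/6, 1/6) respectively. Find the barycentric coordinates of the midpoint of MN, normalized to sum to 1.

(10/21, 19/84, 25/84)

Since both coordinate triples sum to 1, the midpoint's barycentrics are the componentwise average.
(2/7+2/3)/2 = 10/21; similarly 19/84 and 25/84.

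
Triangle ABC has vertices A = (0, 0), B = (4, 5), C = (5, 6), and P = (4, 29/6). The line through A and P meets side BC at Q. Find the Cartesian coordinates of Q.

(24/5, 29/5)

Barycentric coordinates of P with respect to ABC: (1/6, 1/6, 2/3).
On side BC the A-coordinate is zero; dropping P's A-weight 1/6 and renormalizing the remaining 1/6 : 2/3 gives weights 1/5, 4/5 on B, C.
Q = (1/5)·(4, 5) + (4/5)·(5, 6) = (24/5, 29/5).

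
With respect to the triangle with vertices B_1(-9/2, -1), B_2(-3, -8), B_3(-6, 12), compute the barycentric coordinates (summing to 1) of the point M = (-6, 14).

(-2/3, 1/3, 4/3)

Signed area of the reference triangle: [B_1B_2B_3] = ½·((-9/2)·(-8−12) + (-3)·(12−(-1)) + (-6)·(-1−(-8))) = ½·(90 − 39 − 42) = 9/2.
[MB_2B_3] = ½·((-6)·(-8−12) + (-3)·(12−14) + (-6)·(14−(-8))) = ½·(120 + 6 − 132) = -3, so the B_1-coordinate is (-3)/(9/2) = -2/3.
[B_1MB_3] = ½·((-9/2)·(14−12) + (-6)·(12−(-1)) + (-6)·(-1−14)) = ½·(-9 − 78 + 90) = 3/2, so the B_2-coordinate is 1/3.
[B_1B_2M] = ½·((-9/2)·(-8−14) + (-3)·(14−(-1)) + (-6)·(-1−(-8))) = ½·(99 − 45 − 42) = 6, so the B_3-coordinate is 4/3.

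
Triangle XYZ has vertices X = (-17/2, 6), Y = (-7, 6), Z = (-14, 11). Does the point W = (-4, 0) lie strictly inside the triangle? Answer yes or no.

no

Barycentric coordinates of W: (18/5, -7/5, -6/5).
The three coordinates are positive, negative, negative; a point is interior exactly when all three are positive.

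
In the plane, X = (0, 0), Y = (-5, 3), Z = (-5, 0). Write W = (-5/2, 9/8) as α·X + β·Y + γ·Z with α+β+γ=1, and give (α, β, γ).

(1/2, 3/8, 1/8)

Signed area of the reference triangle: [XYZ] = ½·(0·(3−0) + (-5)·(0−0) + (-5)·(0−3)) = ½·(0 + 0 + 15) = 15/2.
[WYZ] = ½·((-5/2)·(3−0) + (-5)·(0−(9/8)) + (-5)·(9/8−3)) = ½·(-15/2 + 45/8 + 75/8) = 15/4, so the X-coordinate is (15/4)/(15/2) = 1/2.
[XWZ] = ½·(0·(9/8−0) + (-5/2)·(0−0) + (-5)·(0−(9/8))) = ½·(0 + 0 + 45/8) = 45/16, so the Y-coordinate is 3/8.
[XYW] = ½·(0·(3−(9/8)) + (-5)·(9/8−0) + (-5/2)·(0−3)) = ½·(0 − 45/8 + 15/2) = 15/16, so the Z-coordinate is 1/8.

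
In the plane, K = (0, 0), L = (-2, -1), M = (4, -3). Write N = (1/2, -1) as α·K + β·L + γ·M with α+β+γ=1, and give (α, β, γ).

Signed area of the reference triangle: [KLM] = ½·(0·(-1−(-3)) + (-2)·(-3−0) + 4·(0−(-1))) = ½·(0 + 6 + 4) = 5.
[NLM] = ½·((1/2)·(-1−(-3)) + (-2)·(-3−(-1)) + 4·(-1−(-1))) = ½·(1 + 4 + 0) = 5/2, so the K-coordinate is (5/2)/5 = 1/2.
[KNM] = ½·(0·(-1−(-3)) + (1/2)·(-3−0) + 4·(0−(-1))) = ½·(0 − 3/2 + 4) = 5/4, so the L-coordinate is 1/4.
[KLN] = ½·(0·(-1−(-1)) + (-2)·(-1−0) + (1/2)·(0−(-1))) = ½·(0 + 2 + 1/2) = 5/4, so the M-coordinate is 1/4.

(1/2, 1/4, 1/4)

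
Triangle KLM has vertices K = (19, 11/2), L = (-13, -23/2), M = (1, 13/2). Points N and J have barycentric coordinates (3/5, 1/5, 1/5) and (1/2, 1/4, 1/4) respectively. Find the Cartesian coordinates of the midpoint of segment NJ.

Barycentric coordinates of the midpoint are the average: (11/20, 9/40, 9/40).
Converting: (11/20)·K + (9/40)·L + (9/40)·M = (31/4, 19/10).

(31/4, 19/10)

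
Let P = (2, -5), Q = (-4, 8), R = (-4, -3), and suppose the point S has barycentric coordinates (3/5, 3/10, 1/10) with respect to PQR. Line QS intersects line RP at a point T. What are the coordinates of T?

(8/7, -33/7)

Line QS meets RP where the Q-coordinate vanishes; zeroing S's Q-weight and renormalizing leaves R, P-weights 1/10 : 3/5 → (1/7, 6/7).
So T = (1/7)·R + (6/7)·P = (8/7, -33/7).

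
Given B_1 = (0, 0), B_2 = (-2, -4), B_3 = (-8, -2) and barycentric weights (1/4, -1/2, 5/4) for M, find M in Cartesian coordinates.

M = (1/4)·B_1 + (-1/2)·B_2 + (5/4)·B_3.
x-coordinate: (1/4)·0 + (-1/2)·(-2) + (5/4)·(-8) = -9.
y-coordinate: (1/4)·0 + (-1/2)·(-4) + (5/4)·(-2) = -1/2.

(-9, -1/2)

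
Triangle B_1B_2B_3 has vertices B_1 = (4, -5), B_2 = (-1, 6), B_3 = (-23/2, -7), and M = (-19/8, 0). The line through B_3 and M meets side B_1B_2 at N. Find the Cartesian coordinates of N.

Barycentric coordinates of M with respect to B_1B_2B_3: (1/4, 1/2, 1/4).
On side B_1B_2 the B_3-coordinate is zero; dropping M's B_3-weight 1/4 and renormalizing the remaining 1/4 : 1/2 gives weights 1/3, 2/3 on B_1, B_2.
N = (1/3)·(4, -5) + (2/3)·(-1, 6) = (2/3, 7/3).

(2/3, 7/3)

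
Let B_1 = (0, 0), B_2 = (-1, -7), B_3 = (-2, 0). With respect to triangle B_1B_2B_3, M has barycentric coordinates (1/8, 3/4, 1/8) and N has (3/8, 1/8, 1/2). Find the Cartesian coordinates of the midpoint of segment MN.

Barycentric coordinates of the midpoint are the average: (1/4, 7/16, 5/16).
Converting: (1/4)·B_1 + (7/16)·B_2 + (5/16)·B_3 = (-17/16, -49/16).

(-17/16, -49/16)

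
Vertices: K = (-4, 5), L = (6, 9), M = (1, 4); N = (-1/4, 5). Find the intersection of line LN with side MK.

(-8/7, 31/7)

Barycentric coordinates of N with respect to KLM: (3/8, 1/8, 1/2).
On side MK the L-coordinate is zero; dropping N's L-weight 1/8 and renormalizing the remaining 1/2 : 3/8 gives weights 4/7, 3/7 on M, K.
J = (4/7)·(1, 4) + (3/7)·(-4, 5) = (-8/7, 31/7).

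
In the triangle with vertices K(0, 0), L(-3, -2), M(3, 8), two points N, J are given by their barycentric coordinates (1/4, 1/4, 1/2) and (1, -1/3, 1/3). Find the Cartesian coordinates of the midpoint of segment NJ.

(11/8, 41/12)

Barycentric coordinates of the midpoint are the average: (5/8, -1/24, 5/12).
Converting: (5/8)·K + (-1/24)·L + (5/12)·M = (11/8, 41/12).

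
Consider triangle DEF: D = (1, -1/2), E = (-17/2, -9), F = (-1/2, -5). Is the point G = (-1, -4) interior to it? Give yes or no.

yes

Barycentric coordinates of G: (1/3, 1/8, 13/24).
The three coordinates are positive, positive, positive; a point is interior exactly when all three are positive.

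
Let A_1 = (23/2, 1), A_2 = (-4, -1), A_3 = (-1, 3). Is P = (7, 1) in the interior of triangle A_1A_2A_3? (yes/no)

yes

Barycentric coordinates of P: (19/28, 9/56, 9/56).
The three coordinates are positive, positive, positive; a point is interior exactly when all three are positive.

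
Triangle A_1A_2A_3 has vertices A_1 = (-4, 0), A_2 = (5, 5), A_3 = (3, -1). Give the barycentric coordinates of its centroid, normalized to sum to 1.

(1/3, 1/3, 1/3)

The centroid is the average of the vertices, so each weight is 1/3.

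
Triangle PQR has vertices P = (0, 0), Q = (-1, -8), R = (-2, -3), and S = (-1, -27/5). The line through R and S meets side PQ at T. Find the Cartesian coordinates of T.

(-3/4, -6)

Barycentric coordinates of S with respect to PQR: (1/5, 3/5, 1/5).
On side PQ the R-coordinate is zero; dropping S's R-weight 1/5 and renormalizing the remaining 1/5 : 3/5 gives weights 1/4, 3/4 on P, Q.
T = (1/4)·(0, 0) + (3/4)·(-1, -8) = (-3/4, -6).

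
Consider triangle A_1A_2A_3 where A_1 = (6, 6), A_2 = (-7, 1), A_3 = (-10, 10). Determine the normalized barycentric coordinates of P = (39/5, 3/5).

Signed area of the reference triangle: [A_1A_2A_3] = ½·(6·(1−10) + (-7)·(10−6) + (-10)·(6−1)) = ½·(-54 − 28 − 50) = -66.
[PA_2A_3] = ½·((39/5)·(1−10) + (-7)·(10−(3/5)) + (-10)·(3/5−1)) = ½·(-351/5 − 329/5 + 4) = -66, so the A_1-coordinate is (-66)/(-66) = 1.
[A_1PA_3] = ½·(6·(3/5−10) + (39/5)·(10−6) + (-10)·(6−(3/5))) = ½·(-282/5 + 156/5 − 54) = -198/5, so the A_2-coordinate is 3/5.
[A_1A_2P] = ½·(6·(1−(3/5)) + (-7)·(3/5−6) + (39/5)·(6−1)) = ½·(12/5 + 189/5 + 39) = 198/5, so the A_3-coordinate is -3/5.
Check: 1 + 3/5 − 3/5 = 1.

(1, 3/5, -3/5)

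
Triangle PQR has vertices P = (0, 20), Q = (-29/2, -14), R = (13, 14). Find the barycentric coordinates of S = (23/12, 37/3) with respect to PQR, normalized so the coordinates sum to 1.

(1/2, 1/6, 1/3)

Signed area of the reference triangle: [PQR] = ½·(0·(-14−14) + (-29/2)·(14−20) + 13·(20−(-14))) = ½·(0 + 87 + 442) = 529/2.
[SQR] = ½·((23/12)·(-14−14) + (-29/2)·(14−(37/3)) + 13·(37/3−(-14))) = ½·(-161/3 − 145/6 + 1027/3) = 529/4, so the P-coordinate is (529/4)/(529/2) = 1/2.
[PSR] = ½·(0·(37/3−14) + (23/12)·(14−20) + 13·(20−(37/3))) = ½·(0 − 23/2 + 299/3) = 529/12, so the Q-coordinate is 1/6.
[PQS] = ½·(0·(-14−(37/3)) + (-29/2)·(37/3−20) + (23/12)·(20−(-14))) = ½·(0 + 667/6 + 391/6) = 529/6, so the R-coordinate is 1/3.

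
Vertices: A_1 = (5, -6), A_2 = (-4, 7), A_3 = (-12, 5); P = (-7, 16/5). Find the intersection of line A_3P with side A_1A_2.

Barycentric coordinates of P with respect to A_1A_2A_3: (1/5, 1/5, 3/5).
On side A_1A_2 the A_3-coordinate is zero; dropping P's A_3-weight 3/5 and renormalizing the remaining 1/5 : 1/5 gives weights 1/2, 1/2 on A_1, A_2.
Q = (1/2)·(5, -6) + (1/2)·(-4, 7) = (1/2, 1/2).

(1/2, 1/2)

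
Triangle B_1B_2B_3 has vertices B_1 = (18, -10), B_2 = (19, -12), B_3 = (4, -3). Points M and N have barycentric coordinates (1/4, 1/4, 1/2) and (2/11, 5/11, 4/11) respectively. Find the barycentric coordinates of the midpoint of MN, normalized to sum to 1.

(19/88, 31/88, 19/44)

Since both coordinate triples sum to 1, the midpoint's barycentrics are the componentwise average.
(1/4+2/11)/2 = 19/88; similarly 31/88 and 19/44.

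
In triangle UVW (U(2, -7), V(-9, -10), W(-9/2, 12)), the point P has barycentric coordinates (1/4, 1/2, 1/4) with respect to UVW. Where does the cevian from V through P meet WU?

Line VP meets WU where the V-coordinate vanishes; zeroing P's V-weight and renormalizing leaves W, U-weights 1/4 : 1/4 → (1/2, 1/2).
So Q = (1/2)·W + (1/2)·U = (-5/4, 5/2).

(-5/4, 5/2)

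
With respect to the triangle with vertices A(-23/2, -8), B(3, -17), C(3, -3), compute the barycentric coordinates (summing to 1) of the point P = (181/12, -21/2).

Signed area of the reference triangle: [ABC] = ½·((-23/2)·(-17−(-3)) + 3·(-3−(-8)) + 3·(-8−(-17))) = ½·(161 + 15 + 27) = 203/2.
[PBC] = ½·((181/12)·(-17−(-3)) + 3·(-3−(-21/2)) + 3·(-21/2−(-17))) = ½·(-1267/6 + 45/2 + 39/2) = -1015/12, so the A-coordinate is (-1015/12)/(203/2) = -5/6.
[APC] = ½·((-23/2)·(-21/2−(-3)) + (181/12)·(-3−(-8)) + 3·(-8−(-21/2))) = ½·(345/4 + 905/12 + 15/2) = 1015/12, so the B-coordinate is 5/6.
[ABP] = ½·((-23/2)·(-17−(-21/2)) + 3·(-21/2−(-8)) + (181/12)·(-8−(-17))) = ½·(299/4 − 15/2 + 543/4) = 203/2, so the C-coordinate is 1.

(-5/6, 5/6, 1)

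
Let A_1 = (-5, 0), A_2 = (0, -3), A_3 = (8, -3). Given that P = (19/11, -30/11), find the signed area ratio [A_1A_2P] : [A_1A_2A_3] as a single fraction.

[A_1A_2A_3] = ½·((-5)·(-3−(-3)) + 0·(-3−0) + 8·(0−(-3))) = ½·(0 + 0 + 24) = 12.
[A_1A_2P] = ½·((-5)·(-3−(-30/11)) + 0·(-30/11−0) + (19/11)·(0−(-3))) = ½·(15/11 + 0 + 57/11) = 36/11, so the ratio is (36/11)/12 = 3/11.

3/11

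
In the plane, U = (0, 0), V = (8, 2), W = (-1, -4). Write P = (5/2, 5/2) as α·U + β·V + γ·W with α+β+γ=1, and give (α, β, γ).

(5/4, 1/4, -1/2)

Signed area of the reference triangle: [UVW] = ½·(0·(2−(-4)) + 8·(-4−0) + (-1)·(0−2)) = ½·(0 − 32 + 2) = -15.
[PVW] = ½·((5/2)·(2−(-4)) + 8·(-4−(5/2)) + (-1)·(5/2−2)) = ½·(15 − 52 − 1/2) = -75/4, so the U-coordinate is (-75/4)/(-15) = 5/4.
[UPW] = ½·(0·(5/2−(-4)) + (5/2)·(-4−0) + (-1)·(0−(5/2))) = ½·(0 − 10 + 5/2) = -15/4, so the V-coordinate is 1/4.
[UVP] = ½·(0·(2−(5/2)) + 8·(5/2−0) + (5/2)·(0−2)) = ½·(0 + 20 − 5) = 15/2, so the W-coordinate is -1/2.
Check: 5/4 + 1/4 − 1/2 = 1.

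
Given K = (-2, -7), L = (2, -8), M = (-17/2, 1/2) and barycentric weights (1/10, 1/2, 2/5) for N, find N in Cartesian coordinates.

(-13/5, -9/2)

N = (1/10)·K + (1/2)·L + (2/5)·M.
x-coordinate: (1/10)·(-2) + (1/2)·2 + (2/5)·(-17/2) = -13/5.
y-coordinate: (1/10)·(-7) + (1/2)·(-8) + (2/5)·(1/2) = -9/2.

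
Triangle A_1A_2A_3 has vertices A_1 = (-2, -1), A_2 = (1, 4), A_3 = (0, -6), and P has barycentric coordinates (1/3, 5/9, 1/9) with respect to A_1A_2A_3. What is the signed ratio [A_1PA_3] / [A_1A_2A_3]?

The signed ratio [A_1PA_3]/[A_1A_2A_3] equals the barycentric coordinate of P at vertex A_2, which is 5/9.

5/9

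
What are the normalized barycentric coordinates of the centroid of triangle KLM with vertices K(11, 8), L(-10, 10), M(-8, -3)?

The centroid is the average of the vertices, so each weight is 1/3.

(1/3, 1/3, 1/3)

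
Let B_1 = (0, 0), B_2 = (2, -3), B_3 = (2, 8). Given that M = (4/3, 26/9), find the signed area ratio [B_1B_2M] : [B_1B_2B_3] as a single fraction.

4/9

[B_1B_2B_3] = ½·(0·(-3−8) + 2·(8−0) + 2·(0−(-3))) = ½·(0 + 16 + 6) = 11.
[B_1B_2M] = ½·(0·(-3−(26/9)) + 2·(26/9−0) + (4/3)·(0−(-3))) = ½·(0 + 52/9 + 4) = 44/9, so the ratio is (44/9)/11 = 4/9.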